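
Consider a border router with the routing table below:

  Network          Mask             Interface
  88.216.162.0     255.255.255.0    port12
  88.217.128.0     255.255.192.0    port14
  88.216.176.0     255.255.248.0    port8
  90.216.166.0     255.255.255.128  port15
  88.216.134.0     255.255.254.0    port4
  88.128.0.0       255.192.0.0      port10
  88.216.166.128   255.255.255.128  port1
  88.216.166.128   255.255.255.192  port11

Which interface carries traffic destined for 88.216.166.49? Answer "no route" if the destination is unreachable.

No entry's prefix contains 88.216.166.49; there is no default route.

no route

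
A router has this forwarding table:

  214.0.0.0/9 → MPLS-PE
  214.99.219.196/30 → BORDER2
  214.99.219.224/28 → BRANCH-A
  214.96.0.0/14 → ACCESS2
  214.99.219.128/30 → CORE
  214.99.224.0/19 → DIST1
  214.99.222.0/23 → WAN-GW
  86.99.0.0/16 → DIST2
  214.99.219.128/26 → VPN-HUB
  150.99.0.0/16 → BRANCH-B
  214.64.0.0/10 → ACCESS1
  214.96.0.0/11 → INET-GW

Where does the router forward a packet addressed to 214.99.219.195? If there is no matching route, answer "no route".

ACCESS2

Routes whose prefix contains 214.99.219.195:
  214.0.0.0/9 (214.0.0.0 - 214.127.255.255) -> MPLS-PE
  214.64.0.0/10 (214.64.0.0 - 214.127.255.255) -> ACCESS1
  214.96.0.0/11 (214.96.0.0 - 214.127.255.255) -> INET-GW
  214.96.0.0/14 (214.96.0.0 - 214.99.255.255) -> ACCESS2
More-specific entries that do NOT match:
  214.99.219.196/30 (214.99.219.196 - 214.99.219.199) does not contain 214.99.219.195
  214.99.219.128/30 (214.99.219.128 - 214.99.219.131) does not contain 214.99.219.195
  214.99.219.224/28 (214.99.219.224 - 214.99.219.239) does not contain 214.99.219.195
  214.99.219.128/26 (214.99.219.128 - 214.99.219.191) does not contain 214.99.219.195
  214.99.222.0/23 (214.99.222.0 - 214.99.223.255) does not contain 214.99.219.195
  214.99.224.0/19 (214.99.224.0 - 214.99.255.255) does not contain 214.99.219.195
  86.99.0.0/16 (86.99.0.0 - 86.99.255.255) does not contain 214.99.219.195
  150.99.0.0/16 (150.99.0.0 - 150.99.255.255) does not contain 214.99.219.195
Longest matching prefix is /14 -> next hop ACCESS2.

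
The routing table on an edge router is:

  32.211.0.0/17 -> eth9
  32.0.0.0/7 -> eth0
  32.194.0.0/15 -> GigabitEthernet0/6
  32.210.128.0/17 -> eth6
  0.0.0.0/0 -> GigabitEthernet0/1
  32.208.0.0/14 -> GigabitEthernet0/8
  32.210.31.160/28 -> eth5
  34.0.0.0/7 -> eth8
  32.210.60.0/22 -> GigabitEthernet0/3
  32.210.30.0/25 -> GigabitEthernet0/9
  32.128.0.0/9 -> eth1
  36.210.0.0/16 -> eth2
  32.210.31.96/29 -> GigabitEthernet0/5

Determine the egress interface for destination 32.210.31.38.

Routes whose prefix contains 32.210.31.38:
  0.0.0.0/0 (default, matches everything) -> GigabitEthernet0/1
  32.0.0.0/7 (32.0.0.0 - 33.255.255.255) -> eth0
  32.128.0.0/9 (32.128.0.0 - 32.255.255.255) -> eth1
  32.208.0.0/14 (32.208.0.0 - 32.211.255.255) -> GigabitEthernet0/8
More-specific entries that do NOT match:
  32.210.31.96/29 (32.210.31.96 - 32.210.31.103) does not contain 32.210.31.38
  32.210.31.160/28 (32.210.31.160 - 32.210.31.175) does not contain 32.210.31.38
  32.210.30.0/25 (32.210.30.0 - 32.210.30.127) does not contain 32.210.31.38
  32.210.60.0/22 (32.210.60.0 - 32.210.63.255) does not contain 32.210.31.38
  32.211.0.0/17 (32.211.0.0 - 32.211.127.255) does not contain 32.210.31.38
  32.210.128.0/17 (32.210.128.0 - 32.210.255.255) does not contain 32.210.31.38
  36.210.0.0/16 (36.210.0.0 - 36.210.255.255) does not contain 32.210.31.38
  32.194.0.0/15 (32.194.0.0 - 32.195.255.255) does not contain 32.210.31.38
Longest matching prefix is /14 -> interface GigabitEthernet0/8.

GigabitEthernet0/8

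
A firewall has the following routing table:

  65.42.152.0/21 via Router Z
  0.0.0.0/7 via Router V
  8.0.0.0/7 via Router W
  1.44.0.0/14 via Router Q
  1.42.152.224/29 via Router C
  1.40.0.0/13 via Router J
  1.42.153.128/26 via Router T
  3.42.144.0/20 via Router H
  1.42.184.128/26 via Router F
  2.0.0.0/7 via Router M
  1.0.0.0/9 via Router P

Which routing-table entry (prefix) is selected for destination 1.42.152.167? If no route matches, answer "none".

Entries matching 1.42.152.167:
  0.0.0.0/7 (0.0.0.0 - 1.255.255.255)
  1.0.0.0/9 (1.0.0.0 - 1.127.255.255)
  1.40.0.0/13 (1.40.0.0 - 1.47.255.255)
Most specific is 1.40.0.0/13.

1.40.0.0/13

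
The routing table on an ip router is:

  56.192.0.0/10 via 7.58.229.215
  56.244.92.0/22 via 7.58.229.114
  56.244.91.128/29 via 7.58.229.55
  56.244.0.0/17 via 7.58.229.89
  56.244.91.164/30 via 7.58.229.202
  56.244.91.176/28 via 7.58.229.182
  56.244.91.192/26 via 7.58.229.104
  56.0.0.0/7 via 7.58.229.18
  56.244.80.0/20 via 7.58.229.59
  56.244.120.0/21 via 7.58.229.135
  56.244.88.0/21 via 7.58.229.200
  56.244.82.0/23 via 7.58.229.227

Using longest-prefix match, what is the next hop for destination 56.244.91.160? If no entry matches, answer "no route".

Routes whose prefix contains 56.244.91.160:
  56.0.0.0/7 (56.0.0.0 - 57.255.255.255) -> 7.58.229.18
  56.192.0.0/10 (56.192.0.0 - 56.255.255.255) -> 7.58.229.215
  56.244.0.0/17 (56.244.0.0 - 56.244.127.255) -> 7.58.229.89
  56.244.80.0/20 (56.244.80.0 - 56.244.95.255) -> 7.58.229.59
  56.244.88.0/21 (56.244.88.0 - 56.244.95.255) -> 7.58.229.200
More-specific entries that do NOT match:
  56.244.91.164/30 (56.244.91.164 - 56.244.91.167) does not contain 56.244.91.160
  56.244.91.128/29 (56.244.91.128 - 56.244.91.135) does not contain 56.244.91.160
  56.244.91.176/28 (56.244.91.176 - 56.244.91.191) does not contain 56.244.91.160
  56.244.91.192/26 (56.244.91.192 - 56.244.91.255) does not contain 56.244.91.160
  56.244.82.0/23 (56.244.82.0 - 56.244.83.255) does not contain 56.244.91.160
  56.244.92.0/22 (56.244.92.0 - 56.244.95.255) does not contain 56.244.91.160
Longest matching prefix is /21 -> next hop 7.58.229.200.

7.58.229.200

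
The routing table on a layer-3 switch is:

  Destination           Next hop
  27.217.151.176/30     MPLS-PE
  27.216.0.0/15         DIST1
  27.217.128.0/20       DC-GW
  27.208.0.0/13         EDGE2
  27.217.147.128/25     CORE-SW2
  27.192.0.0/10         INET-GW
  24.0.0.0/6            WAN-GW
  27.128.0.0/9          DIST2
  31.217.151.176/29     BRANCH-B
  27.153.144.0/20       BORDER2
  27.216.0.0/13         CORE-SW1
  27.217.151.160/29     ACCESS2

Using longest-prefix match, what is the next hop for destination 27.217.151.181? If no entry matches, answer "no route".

Routes whose prefix contains 27.217.151.181:
  24.0.0.0/6 (24.0.0.0 - 27.255.255.255) -> WAN-GW
  27.128.0.0/9 (27.128.0.0 - 27.255.255.255) -> DIST2
  27.192.0.0/10 (27.192.0.0 - 27.255.255.255) -> INET-GW
  27.216.0.0/13 (27.216.0.0 - 27.223.255.255) -> CORE-SW1
  27.216.0.0/15 (27.216.0.0 - 27.217.255.255) -> DIST1
More-specific entries that do NOT match:
  27.217.151.176/30 (27.217.151.176 - 27.217.151.179) does not contain 27.217.151.181
  31.217.151.176/29 (31.217.151.176 - 31.217.151.183) does not contain 27.217.151.181
  27.217.151.160/29 (27.217.151.160 - 27.217.151.167) does not contain 27.217.151.181
  27.217.147.128/25 (27.217.147.128 - 27.217.147.255) does not contain 27.217.151.181
  27.217.128.0/20 (27.217.128.0 - 27.217.143.255) does not contain 27.217.151.181
  27.153.144.0/20 (27.153.144.0 - 27.153.159.255) does not contain 27.217.151.181
Longest matching prefix is /15 -> next hop DIST1.

DIST1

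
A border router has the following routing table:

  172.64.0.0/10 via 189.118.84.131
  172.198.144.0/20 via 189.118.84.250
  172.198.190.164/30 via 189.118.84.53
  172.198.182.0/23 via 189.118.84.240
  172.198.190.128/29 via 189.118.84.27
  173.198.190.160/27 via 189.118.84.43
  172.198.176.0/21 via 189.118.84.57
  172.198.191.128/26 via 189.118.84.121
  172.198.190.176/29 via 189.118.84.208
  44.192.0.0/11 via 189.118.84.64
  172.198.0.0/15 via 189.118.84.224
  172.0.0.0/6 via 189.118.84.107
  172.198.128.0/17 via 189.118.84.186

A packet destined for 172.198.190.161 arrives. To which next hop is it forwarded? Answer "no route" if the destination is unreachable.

189.118.84.186

Routes whose prefix contains 172.198.190.161:
  172.0.0.0/6 (172.0.0.0 - 175.255.255.255) -> 189.118.84.107
  172.198.0.0/15 (172.198.0.0 - 172.199.255.255) -> 189.118.84.224
  172.198.128.0/17 (172.198.128.0 - 172.198.255.255) -> 189.118.84.186
More-specific entries that do NOT match:
  172.198.190.164/30 (172.198.190.164 - 172.198.190.167) does not contain 172.198.190.161
  172.198.190.128/29 (172.198.190.128 - 172.198.190.135) does not contain 172.198.190.161
  172.198.190.176/29 (172.198.190.176 - 172.198.190.183) does not contain 172.198.190.161
  173.198.190.160/27 (173.198.190.160 - 173.198.190.191) does not contain 172.198.190.161
  172.198.191.128/26 (172.198.191.128 - 172.198.191.191) does not contain 172.198.190.161
  172.198.182.0/23 (172.198.182.0 - 172.198.183.255) does not contain 172.198.190.161
  172.198.176.0/21 (172.198.176.0 - 172.198.183.255) does not contain 172.198.190.161
  172.198.144.0/20 (172.198.144.0 - 172.198.159.255) does not contain 172.198.190.161
Longest matching prefix is /17 -> next hop 189.118.84.186.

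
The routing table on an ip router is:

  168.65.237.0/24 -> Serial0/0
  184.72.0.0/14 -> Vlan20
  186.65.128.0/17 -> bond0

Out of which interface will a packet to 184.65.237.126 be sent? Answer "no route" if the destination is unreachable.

No entry's prefix contains 184.65.237.126; there is no default route.

no route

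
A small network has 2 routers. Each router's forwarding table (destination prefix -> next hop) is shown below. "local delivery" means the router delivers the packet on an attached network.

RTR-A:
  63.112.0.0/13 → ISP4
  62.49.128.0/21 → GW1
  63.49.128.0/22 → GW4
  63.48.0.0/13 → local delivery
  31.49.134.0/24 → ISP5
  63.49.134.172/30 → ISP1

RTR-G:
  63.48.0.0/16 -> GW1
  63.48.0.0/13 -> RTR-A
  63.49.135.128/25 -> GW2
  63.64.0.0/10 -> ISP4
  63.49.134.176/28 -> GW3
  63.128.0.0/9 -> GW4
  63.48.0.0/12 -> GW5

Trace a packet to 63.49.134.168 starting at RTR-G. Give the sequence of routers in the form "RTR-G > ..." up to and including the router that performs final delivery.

RTR-G > RTR-A

At RTR-G: longest match for 63.49.134.168 is 63.48.0.0/13 -> RTR-A
At RTR-A: longest match for 63.49.134.168 is 63.48.0.0/13 -> local delivery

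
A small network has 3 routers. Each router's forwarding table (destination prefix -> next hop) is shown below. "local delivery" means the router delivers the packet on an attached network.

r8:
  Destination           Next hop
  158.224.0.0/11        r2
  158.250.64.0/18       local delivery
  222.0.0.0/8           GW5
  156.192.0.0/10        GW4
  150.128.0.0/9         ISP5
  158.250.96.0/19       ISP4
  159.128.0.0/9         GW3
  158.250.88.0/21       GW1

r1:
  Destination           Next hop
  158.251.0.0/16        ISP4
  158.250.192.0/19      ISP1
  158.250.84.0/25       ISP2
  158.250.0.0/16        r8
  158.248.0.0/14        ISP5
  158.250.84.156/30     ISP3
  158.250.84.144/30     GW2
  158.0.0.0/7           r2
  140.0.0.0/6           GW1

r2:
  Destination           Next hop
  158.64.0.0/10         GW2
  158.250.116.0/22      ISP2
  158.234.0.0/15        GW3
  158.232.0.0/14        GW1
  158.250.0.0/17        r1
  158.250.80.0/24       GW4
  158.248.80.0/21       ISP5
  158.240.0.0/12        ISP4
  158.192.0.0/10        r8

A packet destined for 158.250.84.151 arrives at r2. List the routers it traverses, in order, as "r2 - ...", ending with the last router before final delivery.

At r2: longest match for 158.250.84.151 is 158.250.0.0/17 -> r1
At r1: longest match for 158.250.84.151 is 158.250.0.0/16 -> r8
At r8: longest match for 158.250.84.151 is 158.250.64.0/18 -> local delivery

r2 - r1 - r8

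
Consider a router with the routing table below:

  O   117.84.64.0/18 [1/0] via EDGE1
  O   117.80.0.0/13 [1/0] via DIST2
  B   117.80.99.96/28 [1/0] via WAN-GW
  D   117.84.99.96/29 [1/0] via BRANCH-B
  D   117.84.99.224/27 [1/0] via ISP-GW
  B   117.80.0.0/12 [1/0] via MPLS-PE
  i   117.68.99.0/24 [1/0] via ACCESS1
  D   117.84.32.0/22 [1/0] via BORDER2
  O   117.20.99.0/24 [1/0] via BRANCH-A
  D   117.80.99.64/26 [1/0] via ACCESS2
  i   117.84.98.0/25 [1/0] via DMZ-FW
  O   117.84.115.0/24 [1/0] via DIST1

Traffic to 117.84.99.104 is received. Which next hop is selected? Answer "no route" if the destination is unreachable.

Routes whose prefix contains 117.84.99.104:
  117.80.0.0/12 (117.80.0.0 - 117.95.255.255) -> MPLS-PE
  117.80.0.0/13 (117.80.0.0 - 117.87.255.255) -> DIST2
  117.84.64.0/18 (117.84.64.0 - 117.84.127.255) -> EDGE1
More-specific entries that do NOT match:
  117.84.99.96/29 (117.84.99.96 - 117.84.99.103) does not contain 117.84.99.104
  117.80.99.96/28 (117.80.99.96 - 117.80.99.111) does not contain 117.84.99.104
  117.84.99.224/27 (117.84.99.224 - 117.84.99.255) does not contain 117.84.99.104
  117.80.99.64/26 (117.80.99.64 - 117.80.99.127) does not contain 117.84.99.104
  117.84.98.0/25 (117.84.98.0 - 117.84.98.127) does not contain 117.84.99.104
  117.68.99.0/24 (117.68.99.0 - 117.68.99.255) does not contain 117.84.99.104
  117.20.99.0/24 (117.20.99.0 - 117.20.99.255) does not contain 117.84.99.104
  117.84.115.0/24 (117.84.115.0 - 117.84.115.255) does not contain 117.84.99.104
  117.84.32.0/22 (117.84.32.0 - 117.84.35.255) does not contain 117.84.99.104
Longest matching prefix is /18 -> next hop EDGE1.

EDGE1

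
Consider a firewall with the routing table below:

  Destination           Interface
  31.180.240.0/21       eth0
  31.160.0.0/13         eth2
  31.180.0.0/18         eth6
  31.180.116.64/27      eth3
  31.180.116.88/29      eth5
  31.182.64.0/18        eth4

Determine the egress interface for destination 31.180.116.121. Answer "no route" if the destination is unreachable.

No entry's prefix contains 31.180.116.121; there is no default route.

no route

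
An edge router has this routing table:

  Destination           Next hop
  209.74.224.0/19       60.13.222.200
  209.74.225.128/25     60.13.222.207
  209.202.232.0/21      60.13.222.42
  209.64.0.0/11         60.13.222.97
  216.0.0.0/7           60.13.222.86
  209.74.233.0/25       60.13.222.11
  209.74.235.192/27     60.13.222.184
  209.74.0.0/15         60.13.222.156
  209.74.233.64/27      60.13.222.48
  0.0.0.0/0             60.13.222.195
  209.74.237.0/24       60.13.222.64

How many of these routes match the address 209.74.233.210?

Prefixes containing 209.74.233.210:
  0.0.0.0/0 (default, matches everything)
  209.64.0.0/11 (209.64.0.0 - 209.95.255.255)
  209.74.0.0/15 (209.74.0.0 - 209.75.255.255)
  209.74.224.0/19 (209.74.224.0 - 209.74.255.255)
Total matching entries: 4.

4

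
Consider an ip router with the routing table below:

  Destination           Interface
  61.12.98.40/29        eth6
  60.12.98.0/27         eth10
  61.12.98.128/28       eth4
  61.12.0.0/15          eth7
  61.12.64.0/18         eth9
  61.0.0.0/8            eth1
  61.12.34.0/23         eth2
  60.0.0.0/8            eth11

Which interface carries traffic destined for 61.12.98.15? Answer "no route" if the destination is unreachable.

eth9

Routes whose prefix contains 61.12.98.15:
  61.0.0.0/8 (61.0.0.0 - 61.255.255.255) -> eth1
  61.12.0.0/15 (61.12.0.0 - 61.13.255.255) -> eth7
  61.12.64.0/18 (61.12.64.0 - 61.12.127.255) -> eth9
More-specific entries that do NOT match:
  61.12.98.40/29 (61.12.98.40 - 61.12.98.47) does not contain 61.12.98.15
  61.12.98.128/28 (61.12.98.128 - 61.12.98.143) does not contain 61.12.98.15
  60.12.98.0/27 (60.12.98.0 - 60.12.98.31) does not contain 61.12.98.15
  61.12.34.0/23 (61.12.34.0 - 61.12.35.255) does not contain 61.12.98.15
Longest matching prefix is /18 -> interface eth9.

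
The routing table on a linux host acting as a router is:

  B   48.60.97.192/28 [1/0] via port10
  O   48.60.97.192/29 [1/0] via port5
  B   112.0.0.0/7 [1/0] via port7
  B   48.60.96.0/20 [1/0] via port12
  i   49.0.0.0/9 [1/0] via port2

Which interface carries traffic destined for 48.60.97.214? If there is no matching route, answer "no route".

Routes whose prefix contains 48.60.97.214:
  48.60.96.0/20 (48.60.96.0 - 48.60.111.255) -> port12
More-specific entries that do NOT match:
  48.60.97.192/29 (48.60.97.192 - 48.60.97.199) does not contain 48.60.97.214
  48.60.97.192/28 (48.60.97.192 - 48.60.97.207) does not contain 48.60.97.214
Longest matching prefix is /20 -> interface port12.

port12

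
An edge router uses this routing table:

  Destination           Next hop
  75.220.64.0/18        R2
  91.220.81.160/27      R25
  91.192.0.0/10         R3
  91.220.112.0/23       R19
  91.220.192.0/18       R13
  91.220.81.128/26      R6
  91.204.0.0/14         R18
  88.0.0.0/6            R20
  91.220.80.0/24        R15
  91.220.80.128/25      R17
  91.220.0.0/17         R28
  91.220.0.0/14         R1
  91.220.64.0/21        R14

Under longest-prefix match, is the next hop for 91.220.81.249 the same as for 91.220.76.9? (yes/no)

yes

91.220.81.249: longest match 91.220.0.0/17 -> R28
91.220.76.9: longest match 91.220.0.0/17 -> R28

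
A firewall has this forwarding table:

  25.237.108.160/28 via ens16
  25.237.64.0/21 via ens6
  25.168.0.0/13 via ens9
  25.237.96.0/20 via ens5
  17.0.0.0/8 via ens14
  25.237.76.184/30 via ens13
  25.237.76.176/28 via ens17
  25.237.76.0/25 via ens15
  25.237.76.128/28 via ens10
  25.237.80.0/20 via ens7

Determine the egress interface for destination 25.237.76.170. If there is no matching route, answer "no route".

No entry's prefix contains 25.237.76.170; there is no default route.

no route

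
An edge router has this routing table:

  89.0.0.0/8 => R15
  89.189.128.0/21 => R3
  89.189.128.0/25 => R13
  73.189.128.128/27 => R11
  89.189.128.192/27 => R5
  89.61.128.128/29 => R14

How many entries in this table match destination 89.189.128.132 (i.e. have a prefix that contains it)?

2

Prefixes containing 89.189.128.132:
  89.0.0.0/8 (89.0.0.0 - 89.255.255.255)
  89.189.128.0/21 (89.189.128.0 - 89.189.135.255)
Total matching entries: 2.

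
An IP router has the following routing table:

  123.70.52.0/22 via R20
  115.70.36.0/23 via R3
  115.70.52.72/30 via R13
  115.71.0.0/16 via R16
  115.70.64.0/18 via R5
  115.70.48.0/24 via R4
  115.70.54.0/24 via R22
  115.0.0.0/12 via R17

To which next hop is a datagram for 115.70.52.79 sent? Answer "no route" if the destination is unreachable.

No entry's prefix contains 115.70.52.79; there is no default route.

no route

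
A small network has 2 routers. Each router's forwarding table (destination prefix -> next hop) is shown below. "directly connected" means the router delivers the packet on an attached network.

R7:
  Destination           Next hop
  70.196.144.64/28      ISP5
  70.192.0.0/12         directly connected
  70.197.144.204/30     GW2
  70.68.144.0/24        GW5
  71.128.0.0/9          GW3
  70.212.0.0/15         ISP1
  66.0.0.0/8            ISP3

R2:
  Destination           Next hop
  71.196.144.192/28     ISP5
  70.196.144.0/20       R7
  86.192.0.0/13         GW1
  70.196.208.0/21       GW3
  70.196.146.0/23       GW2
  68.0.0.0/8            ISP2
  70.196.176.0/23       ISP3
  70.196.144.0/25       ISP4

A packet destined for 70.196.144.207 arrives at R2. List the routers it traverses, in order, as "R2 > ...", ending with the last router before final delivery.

At R2: longest match for 70.196.144.207 is 70.196.144.0/20 -> R7
At R7: longest match for 70.196.144.207 is 70.192.0.0/12 -> directly connected

R2 > R7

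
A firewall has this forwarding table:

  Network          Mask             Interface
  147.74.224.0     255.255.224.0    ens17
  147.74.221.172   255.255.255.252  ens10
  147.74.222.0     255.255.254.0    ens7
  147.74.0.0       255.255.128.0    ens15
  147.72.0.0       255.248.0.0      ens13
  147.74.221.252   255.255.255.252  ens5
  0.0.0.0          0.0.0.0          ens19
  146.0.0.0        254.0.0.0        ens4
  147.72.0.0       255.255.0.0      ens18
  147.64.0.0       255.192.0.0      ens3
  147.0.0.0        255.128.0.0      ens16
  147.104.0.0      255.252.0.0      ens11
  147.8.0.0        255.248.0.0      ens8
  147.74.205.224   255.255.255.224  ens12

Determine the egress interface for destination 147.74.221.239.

ens13

Routes whose prefix contains 147.74.221.239:
  0.0.0.0/0 (default, matches everything) -> ens19
  146.0.0.0/7 (146.0.0.0 - 147.255.255.255) -> ens4
  147.0.0.0/9 (147.0.0.0 - 147.127.255.255) -> ens16
  147.64.0.0/10 (147.64.0.0 - 147.127.255.255) -> ens3
  147.72.0.0/13 (147.72.0.0 - 147.79.255.255) -> ens13
More-specific entries that do NOT match:
  147.74.221.172/30 (147.74.221.172 - 147.74.221.175) does not contain 147.74.221.239
  147.74.221.252/30 (147.74.221.252 - 147.74.221.255) does not contain 147.74.221.239
  147.74.205.224/27 (147.74.205.224 - 147.74.205.255) does not contain 147.74.221.239
  147.74.222.0/23 (147.74.222.0 - 147.74.223.255) does not contain 147.74.221.239
  147.74.224.0/19 (147.74.224.0 - 147.74.255.255) does not contain 147.74.221.239
  147.74.0.0/17 (147.74.0.0 - 147.74.127.255) does not contain 147.74.221.239
  147.72.0.0/16 (147.72.0.0 - 147.72.255.255) does not contain 147.74.221.239
  147.104.0.0/14 (147.104.0.0 - 147.107.255.255) does not contain 147.74.221.239
Longest matching prefix is /13 -> interface ens13.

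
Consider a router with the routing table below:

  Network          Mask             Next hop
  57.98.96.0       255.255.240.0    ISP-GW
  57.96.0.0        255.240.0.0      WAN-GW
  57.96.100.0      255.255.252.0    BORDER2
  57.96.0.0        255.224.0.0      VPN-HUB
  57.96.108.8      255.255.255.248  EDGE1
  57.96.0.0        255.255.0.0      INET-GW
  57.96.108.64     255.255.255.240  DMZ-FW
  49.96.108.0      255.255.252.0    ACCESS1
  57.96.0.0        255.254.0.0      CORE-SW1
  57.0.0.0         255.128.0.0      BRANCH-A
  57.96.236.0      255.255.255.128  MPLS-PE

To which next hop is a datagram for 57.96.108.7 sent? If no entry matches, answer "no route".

INET-GW

Routes whose prefix contains 57.96.108.7:
  57.0.0.0/9 (57.0.0.0 - 57.127.255.255) -> BRANCH-A
  57.96.0.0/11 (57.96.0.0 - 57.127.255.255) -> VPN-HUB
  57.96.0.0/12 (57.96.0.0 - 57.111.255.255) -> WAN-GW
  57.96.0.0/15 (57.96.0.0 - 57.97.255.255) -> CORE-SW1
  57.96.0.0/16 (57.96.0.0 - 57.96.255.255) -> INET-GW
More-specific entries that do NOT match:
  57.96.108.8/29 (57.96.108.8 - 57.96.108.15) does not contain 57.96.108.7
  57.96.108.64/28 (57.96.108.64 - 57.96.108.79) does not contain 57.96.108.7
  57.96.236.0/25 (57.96.236.0 - 57.96.236.127) does not contain 57.96.108.7
  57.96.100.0/22 (57.96.100.0 - 57.96.103.255) does not contain 57.96.108.7
  49.96.108.0/22 (49.96.108.0 - 49.96.111.255) does not contain 57.96.108.7
  57.98.96.0/20 (57.98.96.0 - 57.98.111.255) does not contain 57.96.108.7
Longest matching prefix is /16 -> next hop INET-GW.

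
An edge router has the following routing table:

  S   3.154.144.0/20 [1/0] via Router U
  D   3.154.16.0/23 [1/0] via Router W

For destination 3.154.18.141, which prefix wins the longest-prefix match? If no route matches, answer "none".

3.154.18.141 is outside every listed prefix and there is no default route.

none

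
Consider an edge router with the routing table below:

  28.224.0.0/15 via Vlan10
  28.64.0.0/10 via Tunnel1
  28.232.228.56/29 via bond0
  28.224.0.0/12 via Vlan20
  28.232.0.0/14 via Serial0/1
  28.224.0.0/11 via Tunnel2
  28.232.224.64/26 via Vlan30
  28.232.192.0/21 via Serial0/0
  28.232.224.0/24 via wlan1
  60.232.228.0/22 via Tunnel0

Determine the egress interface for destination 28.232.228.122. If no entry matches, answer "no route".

Serial0/1

Routes whose prefix contains 28.232.228.122:
  28.224.0.0/11 (28.224.0.0 - 28.255.255.255) -> Tunnel2
  28.224.0.0/12 (28.224.0.0 - 28.239.255.255) -> Vlan20
  28.232.0.0/14 (28.232.0.0 - 28.235.255.255) -> Serial0/1
More-specific entries that do NOT match:
  28.232.228.56/29 (28.232.228.56 - 28.232.228.63) does not contain 28.232.228.122
  28.232.224.64/26 (28.232.224.64 - 28.232.224.127) does not contain 28.232.228.122
  28.232.224.0/24 (28.232.224.0 - 28.232.224.255) does not contain 28.232.228.122
  60.232.228.0/22 (60.232.228.0 - 60.232.231.255) does not contain 28.232.228.122
  28.232.192.0/21 (28.232.192.0 - 28.232.199.255) does not contain 28.232.228.122
  28.224.0.0/15 (28.224.0.0 - 28.225.255.255) does not contain 28.232.228.122
Longest matching prefix is /14 -> interface Serial0/1.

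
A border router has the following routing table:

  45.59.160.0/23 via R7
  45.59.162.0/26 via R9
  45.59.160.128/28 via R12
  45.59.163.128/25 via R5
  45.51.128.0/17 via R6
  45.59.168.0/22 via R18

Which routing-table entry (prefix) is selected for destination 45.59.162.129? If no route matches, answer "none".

none

45.59.162.129 is outside every listed prefix and there is no default route.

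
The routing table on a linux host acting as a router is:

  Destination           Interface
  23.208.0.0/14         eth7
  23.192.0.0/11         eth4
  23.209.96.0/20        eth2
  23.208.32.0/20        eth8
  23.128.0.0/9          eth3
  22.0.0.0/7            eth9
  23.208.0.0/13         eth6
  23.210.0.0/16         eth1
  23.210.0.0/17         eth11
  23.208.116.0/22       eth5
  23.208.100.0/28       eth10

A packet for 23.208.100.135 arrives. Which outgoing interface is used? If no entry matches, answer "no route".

Routes whose prefix contains 23.208.100.135:
  22.0.0.0/7 (22.0.0.0 - 23.255.255.255) -> eth9
  23.128.0.0/9 (23.128.0.0 - 23.255.255.255) -> eth3
  23.192.0.0/11 (23.192.0.0 - 23.223.255.255) -> eth4
  23.208.0.0/13 (23.208.0.0 - 23.215.255.255) -> eth6
  23.208.0.0/14 (23.208.0.0 - 23.211.255.255) -> eth7
More-specific entries that do NOT match:
  23.208.100.0/28 (23.208.100.0 - 23.208.100.15) does not contain 23.208.100.135
  23.208.116.0/22 (23.208.116.0 - 23.208.119.255) does not contain 23.208.100.135
  23.209.96.0/20 (23.209.96.0 - 23.209.111.255) does not contain 23.208.100.135
  23.208.32.0/20 (23.208.32.0 - 23.208.47.255) does not contain 23.208.100.135
  23.210.0.0/17 (23.210.0.0 - 23.210.127.255) does not contain 23.208.100.135
  23.210.0.0/16 (23.210.0.0 - 23.210.255.255) does not contain 23.208.100.135
Longest matching prefix is /14 -> interface eth7.

eth7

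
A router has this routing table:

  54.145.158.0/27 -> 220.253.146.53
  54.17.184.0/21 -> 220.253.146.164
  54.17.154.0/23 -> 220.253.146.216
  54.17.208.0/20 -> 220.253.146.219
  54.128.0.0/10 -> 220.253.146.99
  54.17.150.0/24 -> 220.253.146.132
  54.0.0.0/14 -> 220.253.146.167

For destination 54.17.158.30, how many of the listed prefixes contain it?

No listed prefix contains 54.17.158.30.
Total matching entries: 0.

0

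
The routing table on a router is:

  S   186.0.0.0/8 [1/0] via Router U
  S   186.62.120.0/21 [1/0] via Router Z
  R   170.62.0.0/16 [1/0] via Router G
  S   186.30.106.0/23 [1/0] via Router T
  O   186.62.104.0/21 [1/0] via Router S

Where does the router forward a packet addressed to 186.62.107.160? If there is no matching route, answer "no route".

Routes whose prefix contains 186.62.107.160:
  186.0.0.0/8 (186.0.0.0 - 186.255.255.255) -> Router U
  186.62.104.0/21 (186.62.104.0 - 186.62.111.255) -> Router S
More-specific entries that do NOT match:
  186.30.106.0/23 (186.30.106.0 - 186.30.107.255) does not contain 186.62.107.160
Longest matching prefix is /21 -> next hop Router S.

Router S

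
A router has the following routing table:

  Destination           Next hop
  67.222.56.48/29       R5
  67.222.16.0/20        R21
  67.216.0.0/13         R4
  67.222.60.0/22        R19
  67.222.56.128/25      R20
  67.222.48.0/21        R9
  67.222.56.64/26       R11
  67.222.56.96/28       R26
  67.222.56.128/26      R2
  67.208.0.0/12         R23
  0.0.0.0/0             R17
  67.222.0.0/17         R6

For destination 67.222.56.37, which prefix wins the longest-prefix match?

67.222.0.0/17

Entries matching 67.222.56.37:
  0.0.0.0/0 (default, matches everything)
  67.208.0.0/12 (67.208.0.0 - 67.223.255.255)
  67.216.0.0/13 (67.216.0.0 - 67.223.255.255)
  67.222.0.0/17 (67.222.0.0 - 67.222.127.255)
Most specific is 67.222.0.0/17.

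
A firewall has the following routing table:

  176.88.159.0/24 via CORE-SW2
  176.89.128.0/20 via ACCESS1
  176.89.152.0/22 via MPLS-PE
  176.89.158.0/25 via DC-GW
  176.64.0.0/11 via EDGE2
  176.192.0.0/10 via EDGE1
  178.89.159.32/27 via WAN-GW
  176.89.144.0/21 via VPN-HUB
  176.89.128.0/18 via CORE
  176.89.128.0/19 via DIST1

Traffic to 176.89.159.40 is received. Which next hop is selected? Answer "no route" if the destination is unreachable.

Routes whose prefix contains 176.89.159.40:
  176.64.0.0/11 (176.64.0.0 - 176.95.255.255) -> EDGE2
  176.89.128.0/18 (176.89.128.0 - 176.89.191.255) -> CORE
  176.89.128.0/19 (176.89.128.0 - 176.89.159.255) -> DIST1
More-specific entries that do NOT match:
  178.89.159.32/27 (178.89.159.32 - 178.89.159.63) does not contain 176.89.159.40
  176.89.158.0/25 (176.89.158.0 - 176.89.158.127) does not contain 176.89.159.40
  176.88.159.0/24 (176.88.159.0 - 176.88.159.255) does not contain 176.89.159.40
  176.89.152.0/22 (176.89.152.0 - 176.89.155.255) does not contain 176.89.159.40
  176.89.144.0/21 (176.89.144.0 - 176.89.151.255) does not contain 176.89.159.40
  176.89.128.0/20 (176.89.128.0 - 176.89.143.255) does not contain 176.89.159.40
Longest matching prefix is /19 -> next hop DIST1.

DIST1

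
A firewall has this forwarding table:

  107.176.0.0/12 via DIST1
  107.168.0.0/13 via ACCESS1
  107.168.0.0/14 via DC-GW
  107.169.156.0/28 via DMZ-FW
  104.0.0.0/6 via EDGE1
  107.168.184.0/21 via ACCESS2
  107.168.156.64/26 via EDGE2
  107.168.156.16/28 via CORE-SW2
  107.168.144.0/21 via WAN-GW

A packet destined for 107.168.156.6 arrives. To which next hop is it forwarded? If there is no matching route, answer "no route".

DC-GW

Routes whose prefix contains 107.168.156.6:
  104.0.0.0/6 (104.0.0.0 - 107.255.255.255) -> EDGE1
  107.168.0.0/13 (107.168.0.0 - 107.175.255.255) -> ACCESS1
  107.168.0.0/14 (107.168.0.0 - 107.171.255.255) -> DC-GW
More-specific entries that do NOT match:
  107.169.156.0/28 (107.169.156.0 - 107.169.156.15) does not contain 107.168.156.6
  107.168.156.16/28 (107.168.156.16 - 107.168.156.31) does not contain 107.168.156.6
  107.168.156.64/26 (107.168.156.64 - 107.168.156.127) does not contain 107.168.156.6
  107.168.184.0/21 (107.168.184.0 - 107.168.191.255) does not contain 107.168.156.6
  107.168.144.0/21 (107.168.144.0 - 107.168.151.255) does not contain 107.168.156.6
Longest matching prefix is /14 -> next hop DC-GW.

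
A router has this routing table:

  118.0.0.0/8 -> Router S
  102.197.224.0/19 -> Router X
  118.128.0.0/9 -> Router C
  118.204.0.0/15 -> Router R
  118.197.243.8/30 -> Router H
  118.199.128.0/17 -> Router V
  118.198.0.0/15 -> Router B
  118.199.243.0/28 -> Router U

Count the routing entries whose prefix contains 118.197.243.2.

2

Prefixes containing 118.197.243.2:
  118.0.0.0/8 (118.0.0.0 - 118.255.255.255)
  118.128.0.0/9 (118.128.0.0 - 118.255.255.255)
Total matching entries: 2.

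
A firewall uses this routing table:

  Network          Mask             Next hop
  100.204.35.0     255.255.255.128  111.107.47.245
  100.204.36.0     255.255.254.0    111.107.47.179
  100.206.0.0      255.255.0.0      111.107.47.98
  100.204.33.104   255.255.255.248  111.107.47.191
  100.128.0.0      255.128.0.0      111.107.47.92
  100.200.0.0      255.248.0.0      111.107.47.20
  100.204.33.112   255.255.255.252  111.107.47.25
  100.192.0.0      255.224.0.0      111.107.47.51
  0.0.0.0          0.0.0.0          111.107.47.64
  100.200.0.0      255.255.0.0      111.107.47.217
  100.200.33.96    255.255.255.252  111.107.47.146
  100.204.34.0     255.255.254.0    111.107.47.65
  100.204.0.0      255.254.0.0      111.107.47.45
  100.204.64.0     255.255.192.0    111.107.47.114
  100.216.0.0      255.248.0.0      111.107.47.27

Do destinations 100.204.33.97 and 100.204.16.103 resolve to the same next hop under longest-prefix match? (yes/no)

yes

100.204.33.97: longest match 100.204.0.0/15 -> 111.107.47.45
100.204.16.103: longest match 100.204.0.0/15 -> 111.107.47.45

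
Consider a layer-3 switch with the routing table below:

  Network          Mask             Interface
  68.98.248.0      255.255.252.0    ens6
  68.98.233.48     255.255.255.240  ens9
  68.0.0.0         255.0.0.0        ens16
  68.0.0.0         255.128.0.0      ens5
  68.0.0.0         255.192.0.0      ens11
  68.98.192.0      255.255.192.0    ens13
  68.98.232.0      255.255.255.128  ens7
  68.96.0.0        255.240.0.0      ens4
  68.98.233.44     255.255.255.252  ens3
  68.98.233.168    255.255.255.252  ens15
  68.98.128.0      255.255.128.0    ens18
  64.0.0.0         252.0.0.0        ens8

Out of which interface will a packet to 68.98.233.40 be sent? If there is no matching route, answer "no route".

ens13

Routes whose prefix contains 68.98.233.40:
  68.0.0.0/8 (68.0.0.0 - 68.255.255.255) -> ens16
  68.0.0.0/9 (68.0.0.0 - 68.127.255.255) -> ens5
  68.96.0.0/12 (68.96.0.0 - 68.111.255.255) -> ens4
  68.98.128.0/17 (68.98.128.0 - 68.98.255.255) -> ens18
  68.98.192.0/18 (68.98.192.0 - 68.98.255.255) -> ens13
More-specific entries that do NOT match:
  68.98.233.44/30 (68.98.233.44 - 68.98.233.47) does not contain 68.98.233.40
  68.98.233.168/30 (68.98.233.168 - 68.98.233.171) does not contain 68.98.233.40
  68.98.233.48/28 (68.98.233.48 - 68.98.233.63) does not contain 68.98.233.40
  68.98.232.0/25 (68.98.232.0 - 68.98.232.127) does not contain 68.98.233.40
  68.98.248.0/22 (68.98.248.0 - 68.98.251.255) does not contain 68.98.233.40
Longest matching prefix is /18 -> interface ens13.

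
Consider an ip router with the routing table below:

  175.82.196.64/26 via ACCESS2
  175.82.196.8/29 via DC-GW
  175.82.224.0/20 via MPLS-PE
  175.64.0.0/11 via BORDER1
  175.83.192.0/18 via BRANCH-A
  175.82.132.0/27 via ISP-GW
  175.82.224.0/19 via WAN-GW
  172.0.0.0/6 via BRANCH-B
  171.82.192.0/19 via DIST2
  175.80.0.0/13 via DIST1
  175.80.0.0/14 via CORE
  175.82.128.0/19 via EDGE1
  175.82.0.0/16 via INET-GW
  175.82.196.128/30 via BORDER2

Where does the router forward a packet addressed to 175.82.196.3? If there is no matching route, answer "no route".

Routes whose prefix contains 175.82.196.3:
  172.0.0.0/6 (172.0.0.0 - 175.255.255.255) -> BRANCH-B
  175.64.0.0/11 (175.64.0.0 - 175.95.255.255) -> BORDER1
  175.80.0.0/13 (175.80.0.0 - 175.87.255.255) -> DIST1
  175.80.0.0/14 (175.80.0.0 - 175.83.255.255) -> CORE
  175.82.0.0/16 (175.82.0.0 - 175.82.255.255) -> INET-GW
More-specific entries that do NOT match:
  175.82.196.128/30 (175.82.196.128 - 175.82.196.131) does not contain 175.82.196.3
  175.82.196.8/29 (175.82.196.8 - 175.82.196.15) does not contain 175.82.196.3
  175.82.132.0/27 (175.82.132.0 - 175.82.132.31) does not contain 175.82.196.3
  175.82.196.64/26 (175.82.196.64 - 175.82.196.127) does not contain 175.82.196.3
  175.82.224.0/20 (175.82.224.0 - 175.82.239.255) does not contain 175.82.196.3
  175.82.224.0/19 (175.82.224.0 - 175.82.255.255) does not contain 175.82.196.3
  171.82.192.0/19 (171.82.192.0 - 171.82.223.255) does not contain 175.82.196.3
  175.82.128.0/19 (175.82.128.0 - 175.82.159.255) does not contain 175.82.196.3
  175.83.192.0/18 (175.83.192.0 - 175.83.255.255) does not contain 175.82.196.3
Longest matching prefix is /16 -> next hop INET-GW.

INET-GW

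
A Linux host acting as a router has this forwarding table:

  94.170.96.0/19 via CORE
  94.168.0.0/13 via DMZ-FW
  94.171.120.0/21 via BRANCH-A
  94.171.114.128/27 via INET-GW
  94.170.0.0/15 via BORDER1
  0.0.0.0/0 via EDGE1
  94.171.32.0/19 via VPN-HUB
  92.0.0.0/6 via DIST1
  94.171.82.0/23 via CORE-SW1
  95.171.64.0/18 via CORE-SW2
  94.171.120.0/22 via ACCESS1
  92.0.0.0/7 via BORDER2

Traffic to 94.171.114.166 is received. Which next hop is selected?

BORDER1

Routes whose prefix contains 94.171.114.166:
  0.0.0.0/0 (default, matches everything) -> EDGE1
  92.0.0.0/6 (92.0.0.0 - 95.255.255.255) -> DIST1
  94.168.0.0/13 (94.168.0.0 - 94.175.255.255) -> DMZ-FW
  94.170.0.0/15 (94.170.0.0 - 94.171.255.255) -> BORDER1
More-specific entries that do NOT match:
  94.171.114.128/27 (94.171.114.128 - 94.171.114.159) does not contain 94.171.114.166
  94.171.82.0/23 (94.171.82.0 - 94.171.83.255) does not contain 94.171.114.166
  94.171.120.0/22 (94.171.120.0 - 94.171.123.255) does not contain 94.171.114.166
  94.171.120.0/21 (94.171.120.0 - 94.171.127.255) does not contain 94.171.114.166
  94.170.96.0/19 (94.170.96.0 - 94.170.127.255) does not contain 94.171.114.166
  94.171.32.0/19 (94.171.32.0 - 94.171.63.255) does not contain 94.171.114.166
  95.171.64.0/18 (95.171.64.0 - 95.171.127.255) does not contain 94.171.114.166
Longest matching prefix is /15 -> next hop BORDER1.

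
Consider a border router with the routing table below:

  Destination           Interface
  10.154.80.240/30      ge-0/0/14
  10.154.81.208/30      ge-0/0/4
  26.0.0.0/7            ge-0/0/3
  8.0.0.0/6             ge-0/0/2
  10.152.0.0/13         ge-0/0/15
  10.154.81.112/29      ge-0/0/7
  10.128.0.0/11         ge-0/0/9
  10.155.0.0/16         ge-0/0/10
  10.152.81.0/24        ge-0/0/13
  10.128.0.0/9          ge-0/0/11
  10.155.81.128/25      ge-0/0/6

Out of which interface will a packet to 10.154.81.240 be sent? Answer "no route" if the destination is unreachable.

Routes whose prefix contains 10.154.81.240:
  8.0.0.0/6 (8.0.0.0 - 11.255.255.255) -> ge-0/0/2
  10.128.0.0/9 (10.128.0.0 - 10.255.255.255) -> ge-0/0/11
  10.128.0.0/11 (10.128.0.0 - 10.159.255.255) -> ge-0/0/9
  10.152.0.0/13 (10.152.0.0 - 10.159.255.255) -> ge-0/0/15
More-specific entries that do NOT match:
  10.154.80.240/30 (10.154.80.240 - 10.154.80.243) does not contain 10.154.81.240
  10.154.81.208/30 (10.154.81.208 - 10.154.81.211) does not contain 10.154.81.240
  10.154.81.112/29 (10.154.81.112 - 10.154.81.119) does not contain 10.154.81.240
  10.155.81.128/25 (10.155.81.128 - 10.155.81.255) does not contain 10.154.81.240
  10.152.81.0/24 (10.152.81.0 - 10.152.81.255) does not contain 10.154.81.240
  10.155.0.0/16 (10.155.0.0 - 10.155.255.255) does not contain 10.154.81.240
Longest matching prefix is /13 -> interface ge-0/0/15.

ge-0/0/15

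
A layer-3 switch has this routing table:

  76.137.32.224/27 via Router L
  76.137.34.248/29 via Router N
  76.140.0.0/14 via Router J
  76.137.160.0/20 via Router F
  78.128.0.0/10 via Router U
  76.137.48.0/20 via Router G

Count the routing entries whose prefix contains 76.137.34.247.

No listed prefix contains 76.137.34.247.
Total matching entries: 0.

0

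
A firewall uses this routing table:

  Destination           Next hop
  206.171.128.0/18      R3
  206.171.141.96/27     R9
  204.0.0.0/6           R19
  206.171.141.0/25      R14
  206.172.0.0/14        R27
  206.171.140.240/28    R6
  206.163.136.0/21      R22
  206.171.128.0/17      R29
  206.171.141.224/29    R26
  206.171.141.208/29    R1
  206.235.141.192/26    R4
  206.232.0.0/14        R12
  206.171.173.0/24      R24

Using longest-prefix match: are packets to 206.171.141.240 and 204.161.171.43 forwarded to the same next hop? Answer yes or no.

no

206.171.141.240: longest match 206.171.128.0/18 -> R3
204.161.171.43: longest match 204.0.0.0/6 -> R19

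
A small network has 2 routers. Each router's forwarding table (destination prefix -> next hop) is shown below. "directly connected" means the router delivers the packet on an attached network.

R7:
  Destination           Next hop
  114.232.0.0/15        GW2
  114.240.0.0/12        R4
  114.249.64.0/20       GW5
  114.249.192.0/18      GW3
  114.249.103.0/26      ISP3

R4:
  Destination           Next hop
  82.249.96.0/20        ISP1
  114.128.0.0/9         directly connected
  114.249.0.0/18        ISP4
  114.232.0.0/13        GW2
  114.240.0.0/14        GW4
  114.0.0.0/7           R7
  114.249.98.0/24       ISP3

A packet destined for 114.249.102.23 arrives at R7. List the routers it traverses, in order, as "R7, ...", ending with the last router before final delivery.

At R7: longest match for 114.249.102.23 is 114.240.0.0/12 -> R4
At R4: longest match for 114.249.102.23 is 114.128.0.0/9 -> directly connected

R7, R4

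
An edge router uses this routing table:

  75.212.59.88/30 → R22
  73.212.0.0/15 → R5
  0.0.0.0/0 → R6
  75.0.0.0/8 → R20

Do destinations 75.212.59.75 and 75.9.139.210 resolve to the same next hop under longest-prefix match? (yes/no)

yes

75.212.59.75: longest match 75.0.0.0/8 -> R20
75.9.139.210: longest match 75.0.0.0/8 -> R20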